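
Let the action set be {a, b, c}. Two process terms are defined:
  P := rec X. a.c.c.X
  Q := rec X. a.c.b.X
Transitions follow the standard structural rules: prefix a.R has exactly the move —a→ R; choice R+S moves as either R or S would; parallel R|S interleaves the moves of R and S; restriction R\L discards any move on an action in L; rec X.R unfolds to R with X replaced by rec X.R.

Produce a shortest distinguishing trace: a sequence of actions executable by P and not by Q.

acc

LTS(P): 3 reachable states
  s0 = rec X. a.c.c.X → =a=> s1
  s1 = c.c.(rec X. a.c.c.X) → =c=> s2
  s2 = c.(rec X. a.c.c.X) → =c=> s0
LTS(Q): 3 reachable states
  t0 = rec X. a.c.b.X → =a=> t1
  t1 = c.b.(rec X. a.c.b.X) → =c=> t2
  t2 = b.(rec X. a.c.b.X) → =b=> t0
Executing acc from P (initial set {s0}):
  after a @ step 1: {s1}
  after c @ step 2: {s2}
  after c @ step 3: {s0}
  — P admits the full trace.
Executing acc from Q (initial set {t0}):
  after a @ step 1: {t1}
  after c @ step 2: {t2}
  after c @ step 3: no successor for Q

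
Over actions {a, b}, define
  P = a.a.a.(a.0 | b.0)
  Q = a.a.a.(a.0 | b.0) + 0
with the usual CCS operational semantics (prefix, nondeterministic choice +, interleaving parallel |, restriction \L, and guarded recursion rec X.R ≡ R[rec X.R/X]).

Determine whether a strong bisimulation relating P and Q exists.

P's transition system — 7 states:
  p0 = a.a.a.(a.0 | b.0) | —a→ p1
  p1 = a.a.(a.0 | b.0) | —a→ p2
  p2 = a.(a.0 | b.0) | —a→ p3
  p3 = a.0 | b.0 | —a→ p4, —b→ p5
  p4 = 0 | b.0 | —b→ p6
  p5 = a.0 | 0 | —a→ p6
  p6 = 0 | 0 | ∅
Q's transition system — 7 states:
  q0 = a.a.a.(a.0 | b.0) + 0 | —a→ q1
  q1 = a.a.(a.0 | b.0) | —a→ q2
  q2 = a.(a.0 | b.0) | —a→ q3
  q3 = a.0 | b.0 | —a→ q4, —b→ q5
  q4 = 0 | b.0 | —b→ q6
  q5 = a.0 | 0 | —a→ q6
  q6 = 0 | 0 | ∅
Coarsest stable partition (strong bisimilarity classes):
  B0 = {p0, q0}
  B1 = {p1, q1}
  B2 = {p2, q2}
  B3 = {p3, q3}
  B4 = {p4, q4}
  B5 = {p6, q6}
  B6 = {p5, q5}
p0 ∈ B0, q0 ∈ B0 → same block

P ~ Q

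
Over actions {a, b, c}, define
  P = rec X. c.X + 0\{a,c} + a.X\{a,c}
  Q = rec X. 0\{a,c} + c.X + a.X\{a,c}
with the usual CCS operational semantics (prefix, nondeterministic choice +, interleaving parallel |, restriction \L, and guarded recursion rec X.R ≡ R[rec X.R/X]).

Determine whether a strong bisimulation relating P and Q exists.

P ~ Q

Reachable graph of P (2 states):
  p0 = rec X. c.X + 0\{a,c} + a.X\{a,c} ⊢ =a=> p1, =c=> p0
  p1 = (rec X. c.X + 0\{a,c} + a.X\{a,c})\{a,c} ⊢ stopped
Reachable graph of Q (2 states):
  q0 = rec X. 0\{a,c} + c.X + a.X\{a,c} ⊢ =a=> q1, =c=> q0
  q1 = (rec X. 0\{a,c} + c.X + a.X\{a,c})\{a,c} ⊢ stopped
Partition-refinement fixed point:
  B0 = {p0, q0}
  B1 = {p1, q1}
p0 ∈ B0, q0 ∈ B0 → same block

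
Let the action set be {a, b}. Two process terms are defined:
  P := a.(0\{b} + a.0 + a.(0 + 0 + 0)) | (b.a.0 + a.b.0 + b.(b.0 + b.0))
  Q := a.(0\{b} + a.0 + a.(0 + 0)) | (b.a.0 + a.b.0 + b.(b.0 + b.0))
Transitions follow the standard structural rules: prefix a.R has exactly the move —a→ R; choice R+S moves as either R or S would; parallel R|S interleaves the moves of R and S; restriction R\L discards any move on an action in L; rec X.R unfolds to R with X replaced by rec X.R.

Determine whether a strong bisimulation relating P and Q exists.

P's transition system — 20 states:
  m0 = a.(0\{b} + a.0 + a.(0 + 0 + 0)) | (b.a.0 + a.b.0 + b.(b.0 + b.0)) has moves —a→ m1, —a→ m2, —b→ m3, —b→ m4
  m1 = (0\{b} + a.0 + a.(0 + 0 + 0)) | (b.a.0 + a.b.0 + b.(b.0 + b.0)) has moves —a→ m5, —a→ m6, —a→ m7, —b→ m8, —b→ m9
  m2 = a.(0\{b} + a.0 + a.(0 + 0 + 0)) | b.0 has moves —a→ m6, —b→ m10
  m3 = a.(0\{b} + a.0 + a.(0 + 0 + 0)) | (b.0 + b.0) has moves —a→ m8, —b→ m10
  m4 = a.(0\{b} + a.0 + a.(0 + 0 + 0)) | a.0 has moves —a→ m10, —a→ m9
  m5 = (0 + 0 + 0) | (b.a.0 + a.b.0 + b.(b.0 + b.0)) has moves —a→ m11, —b→ m12, —b→ m13
  m6 = (0\{b} + a.0 + a.(0 + 0 + 0)) | b.0 has moves —a→ m11, —a→ m14, —b→ m15
  m7 = 0 | (b.a.0 + a.b.0 + b.(b.0 + b.0)) has moves —a→ m14, —b→ m16, —b→ m17
  m8 = (0\{b} + a.0 + a.(0 + 0 + 0)) | (b.0 + b.0) has moves —a→ m12, —a→ m16, —b→ m15
  m9 = (0\{b} + a.0 + a.(0 + 0 + 0)) | a.0 has moves —a→ m13, —a→ m15, —a→ m17
  m10 = a.(0\{b} + a.0 + a.(0 + 0 + 0)) | 0 has moves —a→ m15
  m11 = (0 + 0 + 0) | b.0 has moves —b→ m18
  m12 = (0 + 0 + 0) | (b.0 + b.0) has moves —b→ m18
  m13 = (0 + 0 + 0) | a.0 has moves —a→ m18
  m14 = 0 | b.0 has moves —b→ m19
  m15 = (0\{b} + a.0 + a.(0 + 0 + 0)) | 0 has moves —a→ m18, —a→ m19
  m16 = 0 | (b.0 + b.0) has moves —b→ m19
  m17 = 0 | a.0 has moves —a→ m19
  m18 = (0 + 0 + 0) | 0 has moves deadlocked
  m19 = 0 | 0 has moves deadlocked
Q's transition system — 20 states:
  n0 = a.(0\{b} + a.0 + a.(0 + 0)) | (b.a.0 + a.b.0 + b.(b.0 + b.0)) has moves —a→ n1, —a→ n2, —b→ n3, —b→ n4
  n1 = (0\{b} + a.0 + a.(0 + 0)) | (b.a.0 + a.b.0 + b.(b.0 + b.0)) has moves —a→ n5, —a→ n6, —a→ n7, —b→ n8, —b→ n9
  n2 = a.(0\{b} + a.0 + a.(0 + 0)) | b.0 has moves —a→ n6, —b→ n10
  n3 = a.(0\{b} + a.0 + a.(0 + 0)) | (b.0 + b.0) has moves —a→ n8, —b→ n10
  n4 = a.(0\{b} + a.0 + a.(0 + 0)) | a.0 has moves —a→ n10, —a→ n9
  n5 = (0 + 0) | (b.a.0 + a.b.0 + b.(b.0 + b.0)) has moves —a→ n11, —b→ n12, —b→ n13
  n6 = (0\{b} + a.0 + a.(0 + 0)) | b.0 has moves —a→ n11, —a→ n14, —b→ n15
  n7 = 0 | (b.a.0 + a.b.0 + b.(b.0 + b.0)) has moves —a→ n14, —b→ n16, —b→ n17
  n8 = (0\{b} + a.0 + a.(0 + 0)) | (b.0 + b.0) has moves —a→ n12, —a→ n16, —b→ n15
  n9 = (0\{b} + a.0 + a.(0 + 0)) | a.0 has moves —a→ n13, —a→ n15, —a→ n17
  n10 = a.(0\{b} + a.0 + a.(0 + 0)) | 0 has moves —a→ n15
  n11 = (0 + 0) | b.0 has moves —b→ n18
  n12 = (0 + 0) | (b.0 + b.0) has moves —b→ n18
  n13 = (0 + 0) | a.0 has moves —a→ n18
  n14 = 0 | b.0 has moves —b→ n19
  n15 = (0\{b} + a.0 + a.(0 + 0)) | 0 has moves —a→ n18, —a→ n19
  n16 = 0 | (b.0 + b.0) has moves —b→ n19
  n17 = 0 | a.0 has moves —a→ n19
  n18 = (0 + 0) | 0 has moves deadlocked
  n19 = 0 | 0 has moves deadlocked
Bisimilarity quotient blocks:
  B0 = {m0, n0}
  B1 = {m4, n4}
  B2 = {m10, m9, n10, n9}
  B3 = {m13, m15, m17, n13, n15, n17}
  B4 = {m18, m19, n18, n19}
  B5 = {m2, m3, n2, n3}
  B6 = {m6, m8, n6, n8}
  B7 = {m11, m12, m14, m16, n11, n12, n14, n16}
  B8 = {m1, n1}
  B9 = {m5, m7, n5, n7}
m0 ∈ B0, n0 ∈ B0 → same block

YES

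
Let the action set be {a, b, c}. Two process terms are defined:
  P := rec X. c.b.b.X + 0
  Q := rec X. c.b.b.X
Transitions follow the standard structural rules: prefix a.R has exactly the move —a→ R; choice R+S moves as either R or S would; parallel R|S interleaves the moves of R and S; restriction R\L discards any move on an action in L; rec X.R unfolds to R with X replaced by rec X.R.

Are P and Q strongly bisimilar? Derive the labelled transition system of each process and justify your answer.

LTS(P): 3 reachable states
  m0 = rec X. c.b.b.X + 0 | --c--▸ m1
  m1 = b.b.(rec X. c.b.b.X + 0) | --b--▸ m2
  m2 = b.(rec X. c.b.b.X + 0) | --b--▸ m0
LTS(Q): 3 reachable states
  n0 = rec X. c.b.b.X | --c--▸ n1
  n1 = b.b.(rec X. c.b.b.X) | --b--▸ n2
  n2 = b.(rec X. c.b.b.X) | --b--▸ n0
Partition-refinement fixed point:
  B0 = {m0, n0}
  B1 = {m1, n1}
  B2 = {m2, n2}
m0 ∈ B0, n0 ∈ B0 → same block

bisimilar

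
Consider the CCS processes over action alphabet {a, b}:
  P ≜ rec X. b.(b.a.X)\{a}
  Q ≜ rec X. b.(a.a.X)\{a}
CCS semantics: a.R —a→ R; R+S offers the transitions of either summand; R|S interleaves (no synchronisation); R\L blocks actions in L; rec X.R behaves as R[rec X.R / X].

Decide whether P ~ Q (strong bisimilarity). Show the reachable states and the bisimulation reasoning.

Reachable graph of P (3 states):
  m0 = rec X. b.(b.a.X)\{a} ⊢ —b→ m1
  m1 = (b.a.(rec X. b.(b.a.X)\{a}))\{a} ⊢ —b→ m2
  m2 = (a.(rec X. b.(b.a.X)\{a}))\{a} ⊢ stopped
Reachable graph of Q (2 states):
  n0 = rec X. b.(a.a.X)\{a} ⊢ —b→ n1
  n1 = (a.a.(rec X. b.(a.a.X)\{a}))\{a} ⊢ stopped
Partition-refinement fixed point:
  B0 = {m0}
  B1 = {m1, n0}
  B2 = {m2, n1}
m0 ∈ B0, n0 ∈ B1 → different blocks

P ≁ Q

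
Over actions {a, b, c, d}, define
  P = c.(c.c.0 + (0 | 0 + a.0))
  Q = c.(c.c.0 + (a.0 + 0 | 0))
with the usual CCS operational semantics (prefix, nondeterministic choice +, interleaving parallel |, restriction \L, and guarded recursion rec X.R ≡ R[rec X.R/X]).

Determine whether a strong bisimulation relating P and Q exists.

YES

P's transition system — 4 states:
  s0 = c.(c.c.0 + (0 | 0 + a.0)) :: -c-> s1
  s1 = c.c.0 + (0 | 0 + a.0) :: -a-> s2, -c-> s3
  s2 = 0 :: deadlocked
  s3 = c.0 :: -c-> s2
Q's transition system — 4 states:
  t0 = c.(c.c.0 + (a.0 + 0 | 0)) :: -c-> t1
  t1 = c.c.0 + (a.0 + 0 | 0) :: -a-> t2, -c-> t3
  t2 = 0 :: deadlocked
  t3 = c.0 :: -c-> t2
Bisimilarity quotient blocks:
  B0 = {s0, t0}
  B1 = {s1, t1}
  B2 = {s2, t2}
  B3 = {s3, t3}
s0 ∈ B0, t0 ∈ B0 → same block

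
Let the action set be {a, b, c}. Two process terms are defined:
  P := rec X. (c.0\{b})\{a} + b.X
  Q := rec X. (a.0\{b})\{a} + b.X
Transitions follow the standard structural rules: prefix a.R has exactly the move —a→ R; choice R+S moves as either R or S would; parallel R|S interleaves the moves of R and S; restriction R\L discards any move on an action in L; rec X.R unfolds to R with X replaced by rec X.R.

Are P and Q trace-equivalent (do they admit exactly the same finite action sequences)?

LTS(P): 2 reachable states
  s0 = rec X. (c.0\{b})\{a} + b.X has moves --b--▸ s0, --c--▸ s1
  s1 = 0\{b}\{a} has moves ∅
LTS(Q): 1 reachable states
  t0 = rec X. (a.0\{b})\{a} + b.X has moves --b--▸ t0
Executing c from P (initial set {s0}):
  [1] c ⇒ {s1}
  — P admits the full trace.
Executing c from Q (initial set {t0}):
  [1] c ⇒ ∅ (Q stuck)

trace-distinct — witness ⟨c⟩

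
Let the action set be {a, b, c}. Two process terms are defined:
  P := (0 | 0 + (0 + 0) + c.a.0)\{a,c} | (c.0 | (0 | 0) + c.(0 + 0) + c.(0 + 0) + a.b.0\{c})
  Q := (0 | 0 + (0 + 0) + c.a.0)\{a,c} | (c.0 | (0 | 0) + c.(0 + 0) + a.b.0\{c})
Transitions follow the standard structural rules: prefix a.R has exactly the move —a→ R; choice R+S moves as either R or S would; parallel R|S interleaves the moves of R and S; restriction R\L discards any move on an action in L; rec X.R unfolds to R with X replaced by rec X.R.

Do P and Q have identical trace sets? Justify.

LTS(P): 5 reachable states
  m0 = (0 | 0 + (0 + 0) + c.a.0)\{a,c} | (c.0 | (0 | 0) + c.(0 + 0) + c.(0 + 0) + a.b.0\{c}) has moves ··a··> m1, ··c··> m2, ··c··> m3
  m1 = (0 | 0 + (0 + 0) + c.a.0)\{a,c} | b.0\{c} has moves ··b··> m4
  m2 = (0 | 0 + (0 + 0) + c.a.0)\{a,c} | (0 + 0) has moves stopped
  m3 = (0 | 0 + (0 + 0) + c.a.0)\{a,c} | (0 | (0 | 0)) has moves stopped
  m4 = (0 | 0 + (0 + 0) + c.a.0)\{a,c} | 0\{c} has moves stopped
LTS(Q): 5 reachable states
  n0 = (0 | 0 + (0 + 0) + c.a.0)\{a,c} | (c.0 | (0 | 0) + c.(0 + 0) + a.b.0\{c}) has moves ··a··> n1, ··c··> n2, ··c··> n3
  n1 = (0 | 0 + (0 + 0) + c.a.0)\{a,c} | b.0\{c} has moves ··b··> n4
  n2 = (0 | 0 + (0 + 0) + c.a.0)\{a,c} | (0 + 0) has moves stopped
  n3 = (0 | 0 + (0 + 0) + c.a.0)\{a,c} | (0 | (0 | 0)) has moves stopped
  n4 = (0 | 0 + (0 + 0) + c.a.0)\{a,c} | 0\{c} has moves stopped
Bisimilarity quotient blocks:
  B0 = {m0, n0}
  B1 = {m2, m3, m4, n2, n3, n4}
  B2 = {m1, n1}
m0 ∈ B0, n0 ∈ B0 → same block
Bisimilar ⇒ trace-equivalent.

trace-equivalent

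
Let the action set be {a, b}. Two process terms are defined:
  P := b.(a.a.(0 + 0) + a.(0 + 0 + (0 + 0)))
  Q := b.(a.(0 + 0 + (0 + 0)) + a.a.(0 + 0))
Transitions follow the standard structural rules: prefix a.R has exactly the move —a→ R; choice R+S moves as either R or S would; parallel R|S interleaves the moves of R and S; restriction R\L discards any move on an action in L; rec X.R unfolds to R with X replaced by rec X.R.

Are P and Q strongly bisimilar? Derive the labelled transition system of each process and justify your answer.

YES

Reachable graph of P (5 states):
  m0 = b.(a.a.(0 + 0) + a.(0 + 0 + (0 + 0))) → =b=> m1
  m1 = a.a.(0 + 0) + a.(0 + 0 + (0 + 0)) → =a=> m2, =a=> m3
  m2 = 0 + 0 + (0 + 0) → ∅
  m3 = a.(0 + 0) → =a=> m4
  m4 = 0 + 0 → ∅
Reachable graph of Q (5 states):
  n0 = b.(a.(0 + 0 + (0 + 0)) + a.a.(0 + 0)) → =b=> n1
  n1 = a.(0 + 0 + (0 + 0)) + a.a.(0 + 0) → =a=> n2, =a=> n3
  n2 = 0 + 0 + (0 + 0) → ∅
  n3 = a.(0 + 0) → =a=> n4
  n4 = 0 + 0 → ∅
Coarsest stable partition (strong bisimilarity classes):
  B0 = {m0, n0}
  B1 = {m1, n1}
  B2 = {m3, n3}
  B3 = {m2, m4, n2, n4}
m0 ∈ B0, n0 ∈ B0 → same block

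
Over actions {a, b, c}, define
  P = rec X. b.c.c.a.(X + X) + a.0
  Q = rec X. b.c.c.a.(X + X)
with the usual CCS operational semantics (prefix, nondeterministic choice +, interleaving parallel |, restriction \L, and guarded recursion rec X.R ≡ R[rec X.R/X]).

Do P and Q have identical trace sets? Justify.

traces(P) ≠ traces(Q) — witness ⟨a⟩

P's transition system — 6 states:
  s0 = rec X. b.c.c.a.(X + X) + a.0 | --a--▸ s1, --b--▸ s2
  s1 = 0 | (no moves)
  s2 = c.c.a.((rec X. b.c.c.a.(X + X) + a.0) + (rec X. b.c.c.a.(X + X) + a.0)) | --c--▸ s3
  s3 = c.a.((rec X. b.c.c.a.(X + X) + a.0) + (rec X. b.c.c.a.(X + X) + a.0)) | --c--▸ s4
  s4 = a.((rec X. b.c.c.a.(X + X) + a.0) + (rec X. b.c.c.a.(X + X) + a.0)) | --a--▸ s5
  s5 = (rec X. b.c.c.a.(X + X) + a.0) + (rec X. b.c.c.a.(X + X) + a.0) | --a--▸ s1, --b--▸ s2
Q's transition system — 5 states:
  t0 = rec X. b.c.c.a.(X + X) | --b--▸ t1
  t1 = c.c.a.((rec X. b.c.c.a.(X + X)) + (rec X. b.c.c.a.(X + X))) | --c--▸ t2
  t2 = c.a.((rec X. b.c.c.a.(X + X)) + (rec X. b.c.c.a.(X + X))) | --c--▸ t3
  t3 = a.((rec X. b.c.c.a.(X + X)) + (rec X. b.c.c.a.(X + X))) | --a--▸ t4
  t4 = (rec X. b.c.c.a.(X + X)) + (rec X. b.c.c.a.(X + X)) | --b--▸ t1
Trace ⟨a⟩ through P, begin at {s0}:
  after a @ step 1: {s1}
  ✓ P
Trace ⟨a⟩ through Q, begin at {t0}:
  after a @ step 1: ∅  — Q cannot continue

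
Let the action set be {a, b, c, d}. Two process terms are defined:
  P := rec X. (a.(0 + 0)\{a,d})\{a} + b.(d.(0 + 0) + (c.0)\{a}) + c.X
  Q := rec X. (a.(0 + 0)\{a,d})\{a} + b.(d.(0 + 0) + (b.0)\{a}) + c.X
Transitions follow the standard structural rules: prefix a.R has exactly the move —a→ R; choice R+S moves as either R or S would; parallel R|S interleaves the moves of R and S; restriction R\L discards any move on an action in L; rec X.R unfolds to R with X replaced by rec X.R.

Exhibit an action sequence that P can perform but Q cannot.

bc

P's transition system — 4 states:
  s0 = rec X. (a.(0 + 0)\{a,d})\{a} + b.(d.(0 + 0) + (c.0)\{a}) + c.X ⊢ —b→ s1, —c→ s0
  s1 = d.(0 + 0) + (c.0)\{a} ⊢ —c→ s2, —d→ s3
  s2 = 0\{a} ⊢ ·
  s3 = 0 + 0 ⊢ ·
Q's transition system — 4 states:
  t0 = rec X. (a.(0 + 0)\{a,d})\{a} + b.(d.(0 + 0) + (b.0)\{a}) + c.X ⊢ —b→ t1, —c→ t0
  t1 = d.(0 + 0) + (b.0)\{a} ⊢ —b→ t2, —d→ t3
  t2 = 0\{a} ⊢ ·
  t3 = 0 + 0 ⊢ ·
Executing bc from P (initial set {s0}):
  after b @ step 1: {s1}
  after c @ step 2: {s2}
  ✓ P
Executing bc from Q (initial set {t0}):
  after b @ step 1: {t1}
  after c @ step 2: ∅ (Q stuck)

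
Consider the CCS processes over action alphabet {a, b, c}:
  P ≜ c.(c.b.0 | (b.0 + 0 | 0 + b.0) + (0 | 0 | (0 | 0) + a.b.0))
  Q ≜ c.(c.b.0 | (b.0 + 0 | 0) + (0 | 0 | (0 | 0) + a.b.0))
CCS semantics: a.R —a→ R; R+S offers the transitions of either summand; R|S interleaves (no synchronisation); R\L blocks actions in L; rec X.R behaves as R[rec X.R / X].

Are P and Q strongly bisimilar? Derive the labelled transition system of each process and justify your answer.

YES

Reachable graph of P (9 states):
  p0 = c.(c.b.0 | (b.0 + 0 | 0 + b.0) + (0 | 0 | (0 | 0) + a.b.0)) ⊢ ··c··> p1
  p1 = c.b.0 | (b.0 + 0 | 0 + b.0) + (0 | 0 | (0 | 0) + a.b.0) ⊢ ··a··> p2, ··b··> p3, ··c··> p4
  p2 = b.0 ⊢ ··b··> p5
  p3 = c.b.0 | 0 ⊢ ··c··> p6
  p4 = b.0 | (b.0 + 0 | 0 + b.0) ⊢ ··b··> p6, ··b··> p7
  p5 = 0 ⊢ ·
  p6 = b.0 | 0 ⊢ ··b··> p8
  p7 = 0 | (b.0 + 0 | 0 + b.0) ⊢ ··b··> p8
  p8 = 0 | 0 ⊢ ·
Reachable graph of Q (9 states):
  q0 = c.(c.b.0 | (b.0 + 0 | 0) + (0 | 0 | (0 | 0) + a.b.0)) ⊢ ··c··> q1
  q1 = c.b.0 | (b.0 + 0 | 0) + (0 | 0 | (0 | 0) + a.b.0) ⊢ ··a··> q2, ··b··> q3, ··c··> q4
  q2 = b.0 ⊢ ··b··> q5
  q3 = c.b.0 | 0 ⊢ ··c··> q6
  q4 = b.0 | (b.0 + 0 | 0) ⊢ ··b··> q6, ··b··> q7
  q5 = 0 ⊢ ·
  q6 = b.0 | 0 ⊢ ··b··> q8
  q7 = 0 | (b.0 + 0 | 0) ⊢ ··b··> q8
  q8 = 0 | 0 ⊢ ·
Coarsest stable partition (strong bisimilarity classes):
  B0 = {p0, q0}
  B1 = {p1, q1}
  B2 = {p2, p6, p7, q2, q6, q7}
  B3 = {p5, p8, q5, q8}
  B4 = {p3, q3}
  B5 = {p4, q4}
p0 ∈ B0, q0 ∈ B0 → same block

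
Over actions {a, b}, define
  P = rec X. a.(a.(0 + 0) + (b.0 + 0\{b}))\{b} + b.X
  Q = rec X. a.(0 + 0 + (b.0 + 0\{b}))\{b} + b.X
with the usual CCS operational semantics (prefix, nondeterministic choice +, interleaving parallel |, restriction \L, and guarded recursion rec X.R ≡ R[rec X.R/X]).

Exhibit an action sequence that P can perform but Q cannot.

aa

Reachable graph of P (3 states):
  p0 = rec X. a.(a.(0 + 0) + (b.0 + 0\{b}))\{b} + b.X | -a-> p1, -b-> p0
  p1 = (a.(0 + 0) + (b.0 + 0\{b}))\{b} | -a-> p2
  p2 = (0 + 0)\{b} | (no moves)
Reachable graph of Q (2 states):
  q0 = rec X. a.(0 + 0 + (b.0 + 0\{b}))\{b} + b.X | -a-> q1, -b-> q0
  q1 = (0 + 0 + (b.0 + 0\{b}))\{b} | (no moves)
Trace ⟨aa⟩ through P, begin at {p0}:
  step 1 (a): {p1}
  step 2 (a): {p2}
  ✓ P
Trace ⟨aa⟩ through Q, begin at {q0}:
  step 1 (a): {q1}
  step 2 (a): no successor for Q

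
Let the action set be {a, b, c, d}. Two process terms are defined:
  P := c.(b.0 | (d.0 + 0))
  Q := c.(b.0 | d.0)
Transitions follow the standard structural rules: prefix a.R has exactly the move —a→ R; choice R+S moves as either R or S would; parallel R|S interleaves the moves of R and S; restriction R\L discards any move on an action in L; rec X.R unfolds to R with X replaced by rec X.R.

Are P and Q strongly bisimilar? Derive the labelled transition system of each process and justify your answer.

Reachable graph of P (5 states):
  u0 = c.(b.0 | (d.0 + 0)) ⊢ -c-> u1
  u1 = b.0 | (d.0 + 0) ⊢ -b-> u2, -d-> u3
  u2 = 0 | (d.0 + 0) ⊢ -d-> u4
  u3 = b.0 | 0 ⊢ -b-> u4
  u4 = 0 | 0 ⊢ ∅
Reachable graph of Q (5 states):
  v0 = c.(b.0 | d.0) ⊢ -c-> v1
  v1 = b.0 | d.0 ⊢ -b-> v2, -d-> v3
  v2 = 0 | d.0 ⊢ -d-> v4
  v3 = b.0 | 0 ⊢ -b-> v4
  v4 = 0 | 0 ⊢ ∅
Bisimilarity quotient blocks:
  B0 = {u0, v0}
  B1 = {u1, v1}
  B2 = {u3, v3}
  B3 = {u4, v4}
  B4 = {u2, v2}
u0 ∈ B0, v0 ∈ B0 → same block

bisimilar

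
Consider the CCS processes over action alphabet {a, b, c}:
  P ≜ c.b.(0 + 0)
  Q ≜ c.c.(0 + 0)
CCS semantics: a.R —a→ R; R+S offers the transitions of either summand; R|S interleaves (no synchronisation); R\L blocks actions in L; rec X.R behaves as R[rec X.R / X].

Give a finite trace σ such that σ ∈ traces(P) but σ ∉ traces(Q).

cb

Reachable graph of P (3 states):
  p0 = c.b.(0 + 0) has moves —c→ p1
  p1 = b.(0 + 0) has moves —b→ p2
  p2 = 0 + 0 has moves ·
Reachable graph of Q (3 states):
  q0 = c.c.(0 + 0) has moves —c→ q1
  q1 = c.(0 + 0) has moves —c→ q2
  q2 = 0 + 0 has moves ·
Executing cb from P (initial set {p0}):
  after c @ step 1: {p1}
  after b @ step 2: {p2}
  — P admits the full trace.
Executing cb from Q (initial set {q0}):
  after c @ step 1: {q1}
  after b @ step 2: ∅  — Q cannot continue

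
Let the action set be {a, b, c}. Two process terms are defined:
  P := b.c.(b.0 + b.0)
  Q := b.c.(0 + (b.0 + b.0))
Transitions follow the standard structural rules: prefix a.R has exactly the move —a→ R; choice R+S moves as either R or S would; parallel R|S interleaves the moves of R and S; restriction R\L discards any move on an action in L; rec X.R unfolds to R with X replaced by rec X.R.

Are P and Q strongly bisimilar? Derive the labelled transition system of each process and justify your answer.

bisimilar

Reachable graph of P (4 states):
  u0 = b.c.(b.0 + b.0) ⊢ --b--▸ u1
  u1 = c.(b.0 + b.0) ⊢ --c--▸ u2
  u2 = b.0 + b.0 ⊢ --b--▸ u3
  u3 = 0 ⊢ deadlocked
Reachable graph of Q (4 states):
  v0 = b.c.(0 + (b.0 + b.0)) ⊢ --b--▸ v1
  v1 = c.(0 + (b.0 + b.0)) ⊢ --c--▸ v2
  v2 = 0 + (b.0 + b.0) ⊢ --b--▸ v3
  v3 = 0 ⊢ deadlocked
Bisimilarity quotient blocks:
  B0 = {u0, v0}
  B1 = {u1, v1}
  B2 = {u2, v2}
  B3 = {u3, v3}
u0 ∈ B0, v0 ∈ B0 → same block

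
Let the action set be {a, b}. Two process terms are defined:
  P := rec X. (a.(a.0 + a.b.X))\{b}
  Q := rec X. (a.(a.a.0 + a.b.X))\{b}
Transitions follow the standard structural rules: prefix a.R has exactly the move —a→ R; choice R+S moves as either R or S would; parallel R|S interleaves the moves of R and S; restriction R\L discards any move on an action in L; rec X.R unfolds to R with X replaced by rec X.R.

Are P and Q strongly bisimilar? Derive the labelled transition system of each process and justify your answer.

Reachable graph of P (4 states):
  p0 = rec X. (a.(a.0 + a.b.X))\{b} :: ··a··> p1
  p1 = (a.0 + a.b.(rec X. (a.(a.0 + a.b.X))\{b}))\{b} :: ··a··> p2, ··a··> p3
  p2 = (b.(rec X. (a.(a.0 + a.b.X))\{b}))\{b} :: (no moves)
  p3 = 0\{b} :: (no moves)
Reachable graph of Q (5 states):
  q0 = rec X. (a.(a.a.0 + a.b.X))\{b} :: ··a··> q1
  q1 = (a.a.0 + a.b.(rec X. (a.(a.a.0 + a.b.X))\{b}))\{b} :: ··a··> q2, ··a··> q3
  q2 = (a.0)\{b} :: ··a··> q4
  q3 = (b.(rec X. (a.(a.a.0 + a.b.X))\{b}))\{b} :: (no moves)
  q4 = 0\{b} :: (no moves)
Bisimilarity quotient blocks:
  B0 = {p0}
  B1 = {p1, q2}
  B2 = {p2, p3, q3, q4}
  B3 = {q0}
  B4 = {q1}
p0 ∈ B0, q0 ∈ B3 → different blocks

NO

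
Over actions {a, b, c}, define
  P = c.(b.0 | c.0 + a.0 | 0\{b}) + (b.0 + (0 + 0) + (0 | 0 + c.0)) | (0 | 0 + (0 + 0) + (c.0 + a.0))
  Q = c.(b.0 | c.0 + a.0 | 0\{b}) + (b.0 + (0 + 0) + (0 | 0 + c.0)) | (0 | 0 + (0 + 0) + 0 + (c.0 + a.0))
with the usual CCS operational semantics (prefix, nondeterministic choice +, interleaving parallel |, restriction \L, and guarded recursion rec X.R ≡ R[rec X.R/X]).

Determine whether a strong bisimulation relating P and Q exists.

LTS(P): 8 reachable states
  u0 = c.(b.0 | c.0 + a.0 | 0\{b}) + (b.0 + (0 + 0) + (0 | 0 + c.0)) | (0 | 0 + (0 + 0) + (c.0 + a.0)) | -a-> u1, -b-> u2, -c-> u1, -c-> u2, -c-> u3
  u1 = (b.0 + (0 + 0) + (0 | 0 + c.0)) | 0 | -b-> u4, -c-> u4
  u2 = 0 | (0 | 0 + (0 + 0) + (c.0 + a.0)) | -a-> u4, -c-> u4
  u3 = b.0 | c.0 + a.0 | 0\{b} | -a-> u5, -b-> u6, -c-> u7
  u4 = 0 | 0 | ∅
  u5 = 0 | 0\{b} | ∅
  u6 = 0 | c.0 | -c-> u4
  u7 = b.0 | 0 | -b-> u4
LTS(Q): 8 reachable states
  v0 = c.(b.0 | c.0 + a.0 | 0\{b}) + (b.0 + (0 + 0) + (0 | 0 + c.0)) | (0 | 0 + (0 + 0) + 0 + (c.0 + a.0)) | -a-> v1, -b-> v2, -c-> v1, -c-> v2, -c-> v3
  v1 = (b.0 + (0 + 0) + (0 | 0 + c.0)) | 0 | -b-> v4, -c-> v4
  v2 = 0 | (0 | 0 + (0 + 0) + 0 + (c.0 + a.0)) | -a-> v4, -c-> v4
  v3 = b.0 | c.0 + a.0 | 0\{b} | -a-> v5, -b-> v6, -c-> v7
  v4 = 0 | 0 | ∅
  v5 = 0 | 0\{b} | ∅
  v6 = 0 | c.0 | -c-> v4
  v7 = b.0 | 0 | -b-> v4
Bisimilarity quotient blocks:
  B0 = {u0, v0}
  B1 = {u1, v1}
  B2 = {u4, u5, v4, v5}
  B3 = {u2, v2}
  B4 = {u3, v3}
  B5 = {u6, v6}
  B6 = {u7, v7}
u0 ∈ B0, v0 ∈ B0 → same block

bisimilar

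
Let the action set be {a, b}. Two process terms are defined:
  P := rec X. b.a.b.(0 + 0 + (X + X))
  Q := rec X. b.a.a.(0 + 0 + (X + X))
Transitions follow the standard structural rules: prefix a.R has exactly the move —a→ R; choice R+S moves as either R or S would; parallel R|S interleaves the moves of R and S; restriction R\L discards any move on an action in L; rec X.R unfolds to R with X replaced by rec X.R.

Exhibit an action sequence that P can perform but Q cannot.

bab

LTS(P): 4 reachable states
  s0 = rec X. b.a.b.(0 + 0 + (X + X)) | —b→ s1
  s1 = a.b.(0 + 0 + ((rec X. b.a.b.(0 + 0 + (X + X))) + (rec X. b.a.b.(0 + 0 + (X + X))))) | —a→ s2
  s2 = b.(0 + 0 + ((rec X. b.a.b.(0 + 0 + (X + X))) + (rec X. b.a.b.(0 + 0 + (X + X))))) | —b→ s3
  s3 = 0 + 0 + ((rec X. b.a.b.(0 + 0 + (X + X))) + (rec X. b.a.b.(0 + 0 + (X + X)))) | —b→ s1
LTS(Q): 4 reachable states
  t0 = rec X. b.a.a.(0 + 0 + (X + X)) | —b→ t1
  t1 = a.a.(0 + 0 + ((rec X. b.a.a.(0 + 0 + (X + X))) + (rec X. b.a.a.(0 + 0 + (X + X))))) | —a→ t2
  t2 = a.(0 + 0 + ((rec X. b.a.a.(0 + 0 + (X + X))) + (rec X. b.a.a.(0 + 0 + (X + X))))) | —a→ t3
  t3 = 0 + 0 + ((rec X. b.a.a.(0 + 0 + (X + X))) + (rec X. b.a.a.(0 + 0 + (X + X)))) | —b→ t1
Run σ = ⟨bab⟩ on P: start {s0}
  [1] b ⇒ {s1}
  [2] a ⇒ {s2}
  [3] b ⇒ {s3}
  P completes σ.
Run σ = ⟨bab⟩ on Q: start {t0}
  [1] b ⇒ {t1}
  [2] a ⇒ {t2}
  [3] b ⇒ ∅  — Q cannot continue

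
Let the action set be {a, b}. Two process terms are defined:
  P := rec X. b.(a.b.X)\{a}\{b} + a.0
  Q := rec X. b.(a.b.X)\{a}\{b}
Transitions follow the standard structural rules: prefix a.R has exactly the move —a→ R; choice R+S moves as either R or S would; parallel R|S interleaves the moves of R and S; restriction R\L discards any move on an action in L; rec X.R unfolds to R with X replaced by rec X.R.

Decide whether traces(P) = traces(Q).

Reachable graph of P (3 states):
  u0 = rec X. b.(a.b.X)\{a}\{b} + a.0 → ··a··> u1, ··b··> u2
  u1 = 0 → stopped
  u2 = (a.b.(rec X. b.(a.b.X)\{a}\{b} + a.0))\{a}\{b} → stopped
Reachable graph of Q (2 states):
  v0 = rec X. b.(a.b.X)\{a}\{b} → ··b··> v1
  v1 = (a.b.(rec X. b.(a.b.X)\{a}\{b}))\{a}\{b} → stopped
Trace ⟨a⟩ through P, begin at {u0}:
  [1] a ⇒ {u1}
  ✓ P
Trace ⟨a⟩ through Q, begin at {v0}:
  [1] a ⇒ ∅  — Q cannot continue

traces(P) ≠ traces(Q) — witness ⟨a⟩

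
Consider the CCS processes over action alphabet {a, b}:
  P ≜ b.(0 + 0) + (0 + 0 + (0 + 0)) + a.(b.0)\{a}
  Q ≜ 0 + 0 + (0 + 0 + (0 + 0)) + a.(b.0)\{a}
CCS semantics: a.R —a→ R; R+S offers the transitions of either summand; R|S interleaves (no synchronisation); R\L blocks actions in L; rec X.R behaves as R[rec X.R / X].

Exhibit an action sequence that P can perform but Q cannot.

P's transition system — 4 states:
  m0 = b.(0 + 0) + (0 + 0 + (0 + 0)) + a.(b.0)\{a} → --a--▸ m1, --b--▸ m2
  m1 = (b.0)\{a} → --b--▸ m3
  m2 = 0 + 0 → ∅
  m3 = 0\{a} → ∅
Q's transition system — 3 states:
  n0 = 0 + 0 + (0 + 0 + (0 + 0)) + a.(b.0)\{a} → --a--▸ n1
  n1 = (b.0)\{a} → --b--▸ n2
  n2 = 0\{a} → ∅
Trace ⟨b⟩ through P, begin at {m0}:
  after b @ step 1: {m2}
  ✓ P
Trace ⟨b⟩ through Q, begin at {n0}:
  after b @ step 1: no successor for Q

b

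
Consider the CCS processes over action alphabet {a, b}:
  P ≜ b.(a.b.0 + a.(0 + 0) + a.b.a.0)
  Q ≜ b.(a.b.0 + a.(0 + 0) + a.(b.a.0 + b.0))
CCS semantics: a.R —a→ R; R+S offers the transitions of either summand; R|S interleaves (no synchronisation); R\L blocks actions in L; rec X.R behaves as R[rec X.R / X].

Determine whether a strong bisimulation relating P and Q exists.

Reachable graph of P (7 states):
  p0 = b.(a.b.0 + a.(0 + 0) + a.b.a.0) :: -b-> p1
  p1 = a.b.0 + a.(0 + 0) + a.b.a.0 :: -a-> p2, -a-> p3, -a-> p4
  p2 = 0 + 0 :: ∅
  p3 = b.0 :: -b-> p5
  p4 = b.a.0 :: -b-> p6
  p5 = 0 :: ∅
  p6 = a.0 :: -a-> p5
Reachable graph of Q (7 states):
  q0 = b.(a.b.0 + a.(0 + 0) + a.(b.a.0 + b.0)) :: -b-> q1
  q1 = a.b.0 + a.(0 + 0) + a.(b.a.0 + b.0) :: -a-> q2, -a-> q3, -a-> q4
  q2 = 0 + 0 :: ∅
  q3 = b.0 :: -b-> q5
  q4 = b.a.0 + b.0 :: -b-> q5, -b-> q6
  q5 = 0 :: ∅
  q6 = a.0 :: -a-> q5
Partition-refinement fixed point:
  B0 = {p0}
  B1 = {p1}
  B2 = {p2, p5, q2, q5}
  B3 = {p3, q3}
  B4 = {p4}
  B5 = {p6, q6}
  B6 = {q0}
  B7 = {q1}
  B8 = {q4}
p0 ∈ B0, q0 ∈ B6 → different blocks

P ≁ Q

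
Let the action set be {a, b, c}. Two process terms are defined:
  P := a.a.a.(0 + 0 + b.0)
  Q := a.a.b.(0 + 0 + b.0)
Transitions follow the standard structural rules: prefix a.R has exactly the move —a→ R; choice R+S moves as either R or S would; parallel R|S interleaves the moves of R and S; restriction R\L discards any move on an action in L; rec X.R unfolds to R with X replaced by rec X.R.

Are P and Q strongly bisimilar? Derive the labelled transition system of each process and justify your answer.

LTS(P): 5 reachable states
  m0 = a.a.a.(0 + 0 + b.0) has moves ··a··> m1
  m1 = a.a.(0 + 0 + b.0) has moves ··a··> m2
  m2 = a.(0 + 0 + b.0) has moves ··a··> m3
  m3 = 0 + 0 + b.0 has moves ··b··> m4
  m4 = 0 has moves deadlocked
LTS(Q): 5 reachable states
  n0 = a.a.b.(0 + 0 + b.0) has moves ··a··> n1
  n1 = a.b.(0 + 0 + b.0) has moves ··a··> n2
  n2 = b.(0 + 0 + b.0) has moves ··b··> n3
  n3 = 0 + 0 + b.0 has moves ··b··> n4
  n4 = 0 has moves deadlocked
Bisimilarity quotient blocks:
  B0 = {m0}
  B1 = {m1}
  B2 = {m2}
  B3 = {m3, n3}
  B4 = {m4, n4}
  B5 = {n0}
  B6 = {n1}
  B7 = {n2}
m0 ∈ B0, n0 ∈ B5 → different blocks

NO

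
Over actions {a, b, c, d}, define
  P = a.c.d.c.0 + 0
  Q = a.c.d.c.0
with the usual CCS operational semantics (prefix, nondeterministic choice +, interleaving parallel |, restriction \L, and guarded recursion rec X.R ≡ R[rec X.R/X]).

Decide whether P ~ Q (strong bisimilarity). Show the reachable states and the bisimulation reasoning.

Reachable graph of P (5 states):
  s0 = a.c.d.c.0 + 0 :: —a→ s1
  s1 = c.d.c.0 :: —c→ s2
  s2 = d.c.0 :: —d→ s3
  s3 = c.0 :: —c→ s4
  s4 = 0 :: stopped
Reachable graph of Q (5 states):
  t0 = a.c.d.c.0 :: —a→ t1
  t1 = c.d.c.0 :: —c→ t2
  t2 = d.c.0 :: —d→ t3
  t3 = c.0 :: —c→ t4
  t4 = 0 :: stopped
Coarsest stable partition (strong bisimilarity classes):
  B0 = {s0, t0}
  B1 = {s1, t1}
  B2 = {s2, t2}
  B3 = {s3, t3}
  B4 = {s4, t4}
s0 ∈ B0, t0 ∈ B0 → same block

bisimilar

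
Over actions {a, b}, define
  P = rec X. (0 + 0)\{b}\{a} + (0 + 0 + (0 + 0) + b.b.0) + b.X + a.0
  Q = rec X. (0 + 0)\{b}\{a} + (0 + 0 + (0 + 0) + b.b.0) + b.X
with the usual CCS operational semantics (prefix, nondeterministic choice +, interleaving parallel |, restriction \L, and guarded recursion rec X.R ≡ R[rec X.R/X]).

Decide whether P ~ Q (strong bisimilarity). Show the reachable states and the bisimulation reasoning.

P ≁ Q

P's transition system — 3 states:
  p0 = rec X. (0 + 0)\{b}\{a} + (0 + 0 + (0 + 0) + b.b.0) + b.X + a.0 ⊢ =a=> p1, =b=> p0, =b=> p2
  p1 = 0 ⊢ ·
  p2 = b.0 ⊢ =b=> p1
Q's transition system — 3 states:
  q0 = rec X. (0 + 0)\{b}\{a} + (0 + 0 + (0 + 0) + b.b.0) + b.X ⊢ =b=> q0, =b=> q1
  q1 = b.0 ⊢ =b=> q2
  q2 = 0 ⊢ ·
Coarsest stable partition (strong bisimilarity classes):
  B0 = {p0}
  B1 = {p1, q2}
  B2 = {p2, q1}
  B3 = {q0}
p0 ∈ B0, q0 ∈ B3 → different blocks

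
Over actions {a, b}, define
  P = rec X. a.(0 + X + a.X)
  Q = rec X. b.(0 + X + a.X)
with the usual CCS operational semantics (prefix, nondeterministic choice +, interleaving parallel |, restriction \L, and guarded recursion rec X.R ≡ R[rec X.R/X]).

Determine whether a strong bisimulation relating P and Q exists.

not bisimilar

Reachable graph of P (2 states):
  s0 = rec X. a.(0 + X + a.X) | -a-> s1
  s1 = 0 + (rec X. a.(0 + X + a.X)) + a.(rec X. a.(0 + X + a.X)) | -a-> s0, -a-> s1
Reachable graph of Q (2 states):
  t0 = rec X. b.(0 + X + a.X) | -b-> t1
  t1 = 0 + (rec X. b.(0 + X + a.X)) + a.(rec X. b.(0 + X + a.X)) | -a-> t0, -b-> t1
Coarsest stable partition (strong bisimilarity classes):
  B0 = {s0, s1}
  B1 = {t0}
  B2 = {t1}
s0 ∈ B0, t0 ∈ B1 → different blocks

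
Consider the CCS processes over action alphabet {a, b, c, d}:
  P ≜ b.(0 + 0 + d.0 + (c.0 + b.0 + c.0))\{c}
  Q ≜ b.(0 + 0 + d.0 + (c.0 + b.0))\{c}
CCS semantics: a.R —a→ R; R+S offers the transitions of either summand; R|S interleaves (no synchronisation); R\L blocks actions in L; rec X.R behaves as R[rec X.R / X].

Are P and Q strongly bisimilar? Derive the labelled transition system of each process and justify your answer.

LTS(P): 3 reachable states
  u0 = b.(0 + 0 + d.0 + (c.0 + b.0 + c.0))\{c} ⊢ -b-> u1
  u1 = (0 + 0 + d.0 + (c.0 + b.0 + c.0))\{c} ⊢ -b-> u2, -d-> u2
  u2 = 0\{c} ⊢ deadlocked
LTS(Q): 3 reachable states
  v0 = b.(0 + 0 + d.0 + (c.0 + b.0))\{c} ⊢ -b-> v1
  v1 = (0 + 0 + d.0 + (c.0 + b.0))\{c} ⊢ -b-> v2, -d-> v2
  v2 = 0\{c} ⊢ deadlocked
Partition-refinement fixed point:
  B0 = {u0, v0}
  B1 = {u1, v1}
  B2 = {u2, v2}
u0 ∈ B0, v0 ∈ B0 → same block

bisimilar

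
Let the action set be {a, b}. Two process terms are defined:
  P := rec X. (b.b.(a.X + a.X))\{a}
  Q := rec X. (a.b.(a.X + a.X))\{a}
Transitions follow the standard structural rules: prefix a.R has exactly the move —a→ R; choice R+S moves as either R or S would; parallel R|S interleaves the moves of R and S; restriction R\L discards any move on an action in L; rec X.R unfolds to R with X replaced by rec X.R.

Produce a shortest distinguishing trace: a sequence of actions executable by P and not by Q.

Reachable graph of P (3 states):
  p0 = rec X. (b.b.(a.X + a.X))\{a} ⊢ ··b··> p1
  p1 = (b.(a.(rec X. (b.b.(a.X + a.X))\{a}) + a.(rec X. (b.b.(a.X + a.X))\{a})))\{a} ⊢ ··b··> p2
  p2 = (a.(rec X. (b.b.(a.X + a.X))\{a}) + a.(rec X. (b.b.(a.X + a.X))\{a}))\{a} ⊢ stopped
Reachable graph of Q (1 states):
  q0 = rec X. (a.b.(a.X + a.X))\{a} ⊢ stopped
Trace ⟨b⟩ through P, begin at {p0}:
  step 1 (b): {p1}
  — P admits the full trace.
Trace ⟨b⟩ through Q, begin at {q0}:
  step 1 (b): no successor for Q

b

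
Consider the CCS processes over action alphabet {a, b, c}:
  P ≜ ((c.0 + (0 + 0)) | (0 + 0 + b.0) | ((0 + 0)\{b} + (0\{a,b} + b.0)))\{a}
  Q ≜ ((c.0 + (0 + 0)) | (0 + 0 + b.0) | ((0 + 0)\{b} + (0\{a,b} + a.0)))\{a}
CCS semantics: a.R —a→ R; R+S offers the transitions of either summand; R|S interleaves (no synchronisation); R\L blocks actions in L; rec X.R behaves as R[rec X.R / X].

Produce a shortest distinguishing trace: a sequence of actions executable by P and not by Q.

bb

Reachable graph of P (8 states):
  s0 = ((c.0 + (0 + 0)) | (0 + 0 + b.0) | ((0 + 0)\{b} + (0\{a,b} + b.0)))\{a} → —b→ s1, —b→ s2, —c→ s3
  s1 = ((c.0 + (0 + 0)) | (0 + 0 + b.0) | 0)\{a} → —b→ s4, —c→ s5
  s2 = ((c.0 + (0 + 0)) | 0 | ((0 + 0)\{b} + (0\{a,b} + b.0)))\{a} → —b→ s4, —c→ s6
  s3 = (0 | (0 + 0 + b.0) | ((0 + 0)\{b} + (0\{a,b} + b.0)))\{a} → —b→ s5, —b→ s6
  s4 = ((c.0 + (0 + 0)) | 0 | 0)\{a} → —c→ s7
  s5 = (0 | (0 + 0 + b.0) | 0)\{a} → —b→ s7
  s6 = (0 | 0 | ((0 + 0)\{b} + (0\{a,b} + b.0)))\{a} → —b→ s7
  s7 = (0 | 0 | 0)\{a} → ∅
Reachable graph of Q (4 states):
  t0 = ((c.0 + (0 + 0)) | (0 + 0 + b.0) | ((0 + 0)\{b} + (0\{a,b} + a.0)))\{a} → —b→ t1, —c→ t2
  t1 = ((c.0 + (0 + 0)) | 0 | ((0 + 0)\{b} + (0\{a,b} + a.0)))\{a} → —c→ t3
  t2 = (0 | (0 + 0 + b.0) | ((0 + 0)\{b} + (0\{a,b} + a.0)))\{a} → —b→ t3
  t3 = (0 | 0 | ((0 + 0)\{b} + (0\{a,b} + a.0)))\{a} → ∅
Executing bb from P (initial set {s0}):
  [1] b ⇒ {s1, s2}
  [2] b ⇒ {s4}
  — P admits the full trace.
Executing bb from Q (initial set {t0}):
  [1] b ⇒ {t1}
  [2] b ⇒ ∅ (Q stuck)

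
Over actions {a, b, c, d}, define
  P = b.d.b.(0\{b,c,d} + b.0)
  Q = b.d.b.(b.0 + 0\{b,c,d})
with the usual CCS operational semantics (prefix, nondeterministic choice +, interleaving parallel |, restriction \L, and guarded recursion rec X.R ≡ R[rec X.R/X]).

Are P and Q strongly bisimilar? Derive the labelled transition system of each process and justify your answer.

YES

Reachable graph of P (5 states):
  s0 = b.d.b.(0\{b,c,d} + b.0) → ··b··> s1
  s1 = d.b.(0\{b,c,d} + b.0) → ··d··> s2
  s2 = b.(0\{b,c,d} + b.0) → ··b··> s3
  s3 = 0\{b,c,d} + b.0 → ··b··> s4
  s4 = 0 → stopped
Reachable graph of Q (5 states):
  t0 = b.d.b.(b.0 + 0\{b,c,d}) → ··b··> t1
  t1 = d.b.(b.0 + 0\{b,c,d}) → ··d··> t2
  t2 = b.(b.0 + 0\{b,c,d}) → ··b··> t3
  t3 = b.0 + 0\{b,c,d} → ··b··> t4
  t4 = 0 → stopped
Bisimilarity quotient blocks:
  B0 = {s0, t0}
  B1 = {s1, t1}
  B2 = {s2, t2}
  B3 = {s3, t3}
  B4 = {s4, t4}
s0 ∈ B0, t0 ∈ B0 → same block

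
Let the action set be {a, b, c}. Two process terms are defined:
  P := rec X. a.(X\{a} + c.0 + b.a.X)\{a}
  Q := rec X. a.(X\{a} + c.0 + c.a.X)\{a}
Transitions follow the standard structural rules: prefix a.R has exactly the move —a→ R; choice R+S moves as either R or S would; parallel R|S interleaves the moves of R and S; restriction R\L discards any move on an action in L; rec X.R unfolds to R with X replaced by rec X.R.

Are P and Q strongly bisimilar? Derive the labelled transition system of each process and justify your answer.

P ≁ Q

Reachable graph of P (4 states):
  m0 = rec X. a.(X\{a} + c.0 + b.a.X)\{a} → -a-> m1
  m1 = ((rec X. a.(X\{a} + c.0 + b.a.X)\{a})\{a} + c.0 + b.a.(rec X. a.(X\{a} + c.0 + b.a.X)\{a}))\{a} → -b-> m2, -c-> m3
  m2 = (a.(rec X. a.(X\{a} + c.0 + b.a.X)\{a}))\{a} → ·
  m3 = 0\{a} → ·
Reachable graph of Q (4 states):
  n0 = rec X. a.(X\{a} + c.0 + c.a.X)\{a} → -a-> n1
  n1 = ((rec X. a.(X\{a} + c.0 + c.a.X)\{a})\{a} + c.0 + c.a.(rec X. a.(X\{a} + c.0 + c.a.X)\{a}))\{a} → -c-> n2, -c-> n3
  n2 = (a.(rec X. a.(X\{a} + c.0 + c.a.X)\{a}))\{a} → ·
  n3 = 0\{a} → ·
Coarsest stable partition (strong bisimilarity classes):
  B0 = {m0}
  B1 = {m1}
  B2 = {m2, m3, n2, n3}
  B3 = {n0}
  B4 = {n1}
m0 ∈ B0, n0 ∈ B3 → different blocks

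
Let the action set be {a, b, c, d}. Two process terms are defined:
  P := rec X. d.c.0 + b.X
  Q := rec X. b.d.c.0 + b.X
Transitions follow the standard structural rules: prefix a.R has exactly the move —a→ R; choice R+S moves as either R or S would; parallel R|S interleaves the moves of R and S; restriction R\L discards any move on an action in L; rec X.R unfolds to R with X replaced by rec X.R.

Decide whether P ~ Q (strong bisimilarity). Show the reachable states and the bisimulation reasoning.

not bisimilar

LTS(P): 3 reachable states
  u0 = rec X. d.c.0 + b.X | --b--▸ u0, --d--▸ u1
  u1 = c.0 | --c--▸ u2
  u2 = 0 | deadlocked
LTS(Q): 4 reachable states
  v0 = rec X. b.d.c.0 + b.X | --b--▸ v0, --b--▸ v1
  v1 = d.c.0 | --d--▸ v2
  v2 = c.0 | --c--▸ v3
  v3 = 0 | deadlocked
Bisimilarity quotient blocks:
  B0 = {u0}
  B1 = {u1, v2}
  B2 = {u2, v3}
  B3 = {v0}
  B4 = {v1}
u0 ∈ B0, v0 ∈ B3 → different blocks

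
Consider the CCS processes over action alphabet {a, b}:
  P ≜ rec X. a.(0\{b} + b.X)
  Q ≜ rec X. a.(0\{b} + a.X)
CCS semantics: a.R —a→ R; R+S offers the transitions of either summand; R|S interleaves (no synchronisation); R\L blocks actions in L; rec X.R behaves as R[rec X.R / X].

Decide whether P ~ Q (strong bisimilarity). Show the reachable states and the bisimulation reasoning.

LTS(P): 2 reachable states
  m0 = rec X. a.(0\{b} + b.X) ⊢ —a→ m1
  m1 = 0\{b} + b.(rec X. a.(0\{b} + b.X)) ⊢ —b→ m0
LTS(Q): 2 reachable states
  n0 = rec X. a.(0\{b} + a.X) ⊢ —a→ n1
  n1 = 0\{b} + a.(rec X. a.(0\{b} + a.X)) ⊢ —a→ n0
Coarsest stable partition (strong bisimilarity classes):
  B0 = {m0}
  B1 = {m1}
  B2 = {n0, n1}
m0 ∈ B0, n0 ∈ B2 → different blocks

not bisimilar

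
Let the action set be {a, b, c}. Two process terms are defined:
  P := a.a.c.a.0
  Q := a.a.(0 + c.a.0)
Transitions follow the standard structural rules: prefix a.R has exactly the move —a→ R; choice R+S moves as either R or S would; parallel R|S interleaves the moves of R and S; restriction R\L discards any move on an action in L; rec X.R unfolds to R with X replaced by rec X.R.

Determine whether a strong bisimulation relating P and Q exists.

P ~ Q

Reachable graph of P (5 states):
  u0 = a.a.c.a.0 :: -a-> u1
  u1 = a.c.a.0 :: -a-> u2
  u2 = c.a.0 :: -c-> u3
  u3 = a.0 :: -a-> u4
  u4 = 0 :: ·
Reachable graph of Q (5 states):
  v0 = a.a.(0 + c.a.0) :: -a-> v1
  v1 = a.(0 + c.a.0) :: -a-> v2
  v2 = 0 + c.a.0 :: -c-> v3
  v3 = a.0 :: -a-> v4
  v4 = 0 :: ·
Bisimilarity quotient blocks:
  B0 = {u0, v0}
  B1 = {u1, v1}
  B2 = {u2, v2}
  B3 = {u3, v3}
  B4 = {u4, v4}
u0 ∈ B0, v0 ∈ B0 → same block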